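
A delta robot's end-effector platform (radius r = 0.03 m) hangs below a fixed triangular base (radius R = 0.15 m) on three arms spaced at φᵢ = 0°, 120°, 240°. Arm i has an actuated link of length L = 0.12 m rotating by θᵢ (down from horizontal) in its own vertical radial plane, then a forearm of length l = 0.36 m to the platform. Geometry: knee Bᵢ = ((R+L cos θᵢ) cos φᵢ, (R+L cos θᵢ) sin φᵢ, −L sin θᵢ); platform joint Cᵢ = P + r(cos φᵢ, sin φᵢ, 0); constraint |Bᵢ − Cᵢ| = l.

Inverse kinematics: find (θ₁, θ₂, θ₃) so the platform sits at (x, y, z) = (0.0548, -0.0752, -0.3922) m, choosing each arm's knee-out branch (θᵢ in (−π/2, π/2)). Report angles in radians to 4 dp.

θ₁ = 0.6982, θ₂ = 1.3969, θ₃ = 0.7858

arm 1 (φ=0.0°): x'=0.0548, y'=-0.0752
  A=0.0652, B=-0.3922, C=(l²−L²−A²−y'²−z²)/(2L)=-0.2022
  γ=atan2(-0.3922,0.0652)=-1.4061;  ψ=arccos(-0.5086)=2.1043;  θ1=γ+ψ≈0.6982
rotate P by −φ2: (-0.0925, -0.0099, -0.3922)
  A=0.2125, B=-0.3922, C=(l²−L²−A²−y'²−z²)/(2L)=-0.3495
  θ2 = atan2(B,A) + arccos(C/0.4461) = 1.3969
arm 3 (φ=240.0°): x'=0.0377, y'=0.0851
  A=0.0823, B=-0.3922, C=(l²−L²−A²−y'²−z²)/(2L)=-0.2193
  γ=atan2(-0.3922,0.0823)=-1.3640;  ψ=arccos(-0.5472)=2.1498;  θ3=γ+ψ≈0.7858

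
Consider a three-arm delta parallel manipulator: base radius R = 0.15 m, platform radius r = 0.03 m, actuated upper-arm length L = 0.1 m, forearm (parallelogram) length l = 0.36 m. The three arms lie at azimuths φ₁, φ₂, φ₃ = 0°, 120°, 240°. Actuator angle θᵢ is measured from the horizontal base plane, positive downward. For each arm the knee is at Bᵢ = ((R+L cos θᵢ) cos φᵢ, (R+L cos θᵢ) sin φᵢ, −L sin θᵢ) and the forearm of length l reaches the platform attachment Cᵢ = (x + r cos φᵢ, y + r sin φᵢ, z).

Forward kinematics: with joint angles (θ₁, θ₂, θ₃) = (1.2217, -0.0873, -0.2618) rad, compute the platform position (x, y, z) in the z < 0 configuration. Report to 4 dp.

S1 = (0.1542·cos0.0°, 0.1542·sin0.0°, -0.0940) = (0.1542, 0.0000, -0.0940)
φ2=120.0°: virtual centre (-0.1098, 0.1902, 0.0087), radius l
arm 3 at φ=240.0°: (R−r)+L cos θ3 = 0.2166;  S3 = (-0.1083, -0.1876, 0.0259)
|S₂|²−|S₁|² = 0.0157;  |S₃|²−|S₁|² = 0.0150
linear system: -0.5280x+0.3804y = 0.0157−0.2054z; -0.5250x+-0.3751y = 0.0150−0.2397z
Cramer: x(z) = -0.0291+0.4229z;  y(z) = 0.0008+0.0471z
into |P−S₁|² = l²: 1.1811z² + 0.0330z + -0.0872 = 0;  Δ = 0.4129;  z = -0.2860 or 0.2581 → z<0 root = -0.2860
x = -0.1501, y = -0.0126

(-0.1501, -0.0126, -0.2860)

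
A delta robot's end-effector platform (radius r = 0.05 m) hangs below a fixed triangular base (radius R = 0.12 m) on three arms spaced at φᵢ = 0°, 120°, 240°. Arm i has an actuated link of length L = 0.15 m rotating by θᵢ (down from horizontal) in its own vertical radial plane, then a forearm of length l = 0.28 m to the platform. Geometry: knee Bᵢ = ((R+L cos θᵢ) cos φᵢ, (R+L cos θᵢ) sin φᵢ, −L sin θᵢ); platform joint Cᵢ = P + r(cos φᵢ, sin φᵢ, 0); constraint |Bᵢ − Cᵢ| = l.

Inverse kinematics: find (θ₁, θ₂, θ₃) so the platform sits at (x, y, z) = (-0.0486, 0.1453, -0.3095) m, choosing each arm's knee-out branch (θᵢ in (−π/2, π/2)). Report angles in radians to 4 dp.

θ₁ = 1.2215, θ₂ = 0.2617, θ₃ = 1.3959

arm 1 (φ=0.0°): x'=-0.0486, y'=0.1453
  e−x'=0.1186;  (l²−L²−(e−x')²−y'²−z²)/2L = -0.2502
  γ=atan2(-0.3095,0.1186)=-1.2049;  ψ=arccos(-0.7550)=2.4264;  θ1=γ+ψ≈1.2215
arm 2 (φ=120.0°): x'=0.1501, y'=-0.0306
  A cos θ + B sin θ = C:  -0.0801·cos θ + -0.3095·sin θ = -0.1575
  γ=atan2(-0.3095,-0.0801)=-1.8241;  ψ=arccos(-0.4926)=2.0859;  θ2=γ+ψ≈0.2617
φ3=240.0° → target in arm frame (-0.1015, -0.1147)
  e−x'=0.1715;  (l²−L²−(e−x')²−y'²−z²)/2L = -0.2749
  θ3 = atan2(B,A) + arccos(C/0.3539) = 1.3959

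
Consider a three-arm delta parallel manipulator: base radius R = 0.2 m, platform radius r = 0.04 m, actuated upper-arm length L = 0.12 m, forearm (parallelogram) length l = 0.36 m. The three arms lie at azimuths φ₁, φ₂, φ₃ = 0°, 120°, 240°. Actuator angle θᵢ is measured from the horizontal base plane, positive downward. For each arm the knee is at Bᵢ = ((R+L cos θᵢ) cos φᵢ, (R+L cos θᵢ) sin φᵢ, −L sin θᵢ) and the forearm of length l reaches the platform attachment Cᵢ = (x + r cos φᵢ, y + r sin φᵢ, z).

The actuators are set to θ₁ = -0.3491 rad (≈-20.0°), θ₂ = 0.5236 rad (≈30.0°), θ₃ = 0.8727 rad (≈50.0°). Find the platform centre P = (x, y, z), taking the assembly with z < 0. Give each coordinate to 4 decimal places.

(0.0882, 0.0322, -0.2663)

φ1=0.0°: virtual centre (0.2728, 0.0000, 0.0410), radius l
arm 2 at φ=120.0°: ρ2 = 0.2639;  centre 2 = (-0.1320, 0.2286, -0.0600)
arm 3 at φ=240.0°: ρ3 = 0.2371;  centre 3 = (-0.1186, -0.2054, -0.0919)
eliminate P² terms by subtracting sphere 1 from 2 and 3
plane₁₂: -0.8094x+0.4571y+-0.2021z = -0.0028
Cramer: x(z) = 0.0092-0.2964z;  y(z) = 0.0102-0.0827z
sphere 1 gives Az²+Bz+C=0 with A=1.0947, B=0.0724, C=-0.0584;  B²−4AC=0.2608;  roots -0.2663, 0.2002;  negative root z = -0.2663
x = 0.0882, y = 0.0322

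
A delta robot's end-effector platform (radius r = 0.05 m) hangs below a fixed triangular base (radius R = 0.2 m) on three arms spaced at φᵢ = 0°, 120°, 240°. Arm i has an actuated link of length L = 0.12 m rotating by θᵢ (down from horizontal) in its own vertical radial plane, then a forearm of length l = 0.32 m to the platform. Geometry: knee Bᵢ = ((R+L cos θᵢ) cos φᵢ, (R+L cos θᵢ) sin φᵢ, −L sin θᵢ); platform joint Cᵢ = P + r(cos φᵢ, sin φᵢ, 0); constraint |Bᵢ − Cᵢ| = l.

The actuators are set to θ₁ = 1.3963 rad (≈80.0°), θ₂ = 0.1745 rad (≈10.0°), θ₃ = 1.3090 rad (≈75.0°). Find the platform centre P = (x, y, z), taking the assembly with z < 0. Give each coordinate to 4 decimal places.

(-0.0688, 0.1004, -0.3050)

S1 = (0.1708·cos0.0°, 0.1708·sin0.0°, -0.1182) = (0.1708, 0.0000, -0.1182)
S2 = (0.2682·cos120.0°, 0.2682·sin120.0°, -0.0208) = (-0.1341, 0.2322, -0.0208)
φ3=240.0°: virtual centre (-0.0905, -0.1568, -0.1159), radius l
subtract pairs → two planes through P
plane₁₂: -0.6098x+0.4645y+0.1947z = 0.0292
Cramer: x(z) = -0.0244+0.1455z;  y(z) = 0.0309-0.2281z
sphere 1 gives Az²+Bz+C=0 with A=1.0732, B=0.1655, C=-0.0494;  B²−4AC=0.2393;  roots -0.3050, 0.1508;  negative root z = -0.3050
x = -0.0688, y = 0.1004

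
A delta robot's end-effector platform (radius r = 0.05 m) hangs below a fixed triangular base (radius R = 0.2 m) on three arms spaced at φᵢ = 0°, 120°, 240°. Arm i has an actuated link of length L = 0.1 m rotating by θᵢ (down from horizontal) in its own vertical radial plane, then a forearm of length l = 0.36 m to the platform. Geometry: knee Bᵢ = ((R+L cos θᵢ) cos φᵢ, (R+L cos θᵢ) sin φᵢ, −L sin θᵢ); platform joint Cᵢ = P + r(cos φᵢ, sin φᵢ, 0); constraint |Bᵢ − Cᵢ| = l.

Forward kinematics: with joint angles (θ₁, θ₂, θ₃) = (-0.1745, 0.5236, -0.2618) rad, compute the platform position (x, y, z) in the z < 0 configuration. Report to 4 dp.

(0.0241, -0.0509, -0.2595)

arm 1 at φ=0.0°: e+L cos θ1 = 0.2485;  S1 = (0.2485, 0.0000, 0.0174)
arm 2 at φ=120.0°: e+L cos θ2 = 0.2366;  S2 = (-0.1183, 0.2049, -0.0500)
arm 3 at φ=240.0°: e+L cos θ3 = 0.2466;  S3 = (-0.1233, -0.2136, 0.0259)
subtract pairs → two planes through P
plane₁₂: -0.7336x+0.4098y+-0.1347z = -0.0036
det = 0.6180;  x = 0.0028+-0.0818z,  y = -0.0036+0.1823z
into |P−S₁|² = l²: 1.0399z² + 0.0041z + -0.0689 = 0;  Δ = 0.2868;  z = -0.2595 or 0.2555 → z<0 root = -0.2595
x = 0.0241, y = -0.0509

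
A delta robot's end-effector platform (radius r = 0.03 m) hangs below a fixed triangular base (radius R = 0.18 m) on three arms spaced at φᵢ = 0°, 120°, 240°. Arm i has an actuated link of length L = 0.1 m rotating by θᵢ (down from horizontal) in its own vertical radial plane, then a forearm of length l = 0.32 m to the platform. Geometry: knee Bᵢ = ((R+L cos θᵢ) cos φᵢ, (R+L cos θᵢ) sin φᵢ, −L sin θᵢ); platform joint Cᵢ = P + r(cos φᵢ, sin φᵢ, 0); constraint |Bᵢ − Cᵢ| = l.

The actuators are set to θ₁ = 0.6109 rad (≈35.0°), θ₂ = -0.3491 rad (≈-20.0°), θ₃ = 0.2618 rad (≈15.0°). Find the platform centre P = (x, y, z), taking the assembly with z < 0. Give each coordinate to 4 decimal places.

(-0.0435, 0.0300, -0.2175)

φ1=0.0°: virtual centre (0.2319, 0.0000, -0.0574), radius l
S2 = (0.2440·cos120.0°, 0.2440·sin120.0°, 0.0342) = (-0.1220, 0.2113, 0.0342)
arm 3 at φ=240.0°: e+L cos θ3 = 0.2466;  S3 = (-0.1233, -0.2136, -0.0259)
|S₂|²−|S₁|² = 0.0036;  |S₃|²−|S₁|² = 0.0044
[-0.7078 0.4226 0.1831]·P = 0.0036;  [-0.7104 -0.4271 0.0630]·P = 0.0044
Cramer: x(z) = -0.0057+0.1740z;  y(z) = -0.0009-0.1420z
into |P−S₁|² = l²: 1.0504z² + 0.0323z + -0.0427 = 0;  Δ = 0.1803;  z = -0.2175 or 0.1868 → z<0 root = -0.2175
x = -0.0435, y = 0.0300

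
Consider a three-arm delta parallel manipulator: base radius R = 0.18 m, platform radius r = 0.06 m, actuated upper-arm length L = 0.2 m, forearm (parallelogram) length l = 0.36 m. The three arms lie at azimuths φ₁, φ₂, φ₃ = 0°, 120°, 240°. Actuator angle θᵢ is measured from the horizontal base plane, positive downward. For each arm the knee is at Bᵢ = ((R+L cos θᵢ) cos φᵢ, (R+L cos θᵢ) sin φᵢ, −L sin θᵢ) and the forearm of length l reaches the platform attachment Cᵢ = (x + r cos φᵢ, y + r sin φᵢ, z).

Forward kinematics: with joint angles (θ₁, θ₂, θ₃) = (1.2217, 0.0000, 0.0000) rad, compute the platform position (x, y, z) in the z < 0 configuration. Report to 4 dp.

arm 1 at φ=0.0°: e+L cos θ1 = 0.1884;  O1 = (0.1884, 0.0000, -0.1879)
arm 2 at φ=120.0°: e+L cos θ2 = 0.3200;  O2 = (-0.1600, 0.2771, 0.0000)
φ3=240.0°: virtual centre (-0.1600, -0.2771, 0.0000), radius l
subtract pairs → two planes through P
linear system: -0.6968x+0.5543y = 0.0316−0.3759z; -0.6968x+-0.5543y = 0.0316−0.3759z
det = 0.7724;  x = -0.0453+0.5394z,  y = 0.0000+0.0000z
quadratic in z: (1.2910)z²+(0.1237)z+(-0.0396)=0, √Δ=0.4691 → z ∈ {-0.2296, 0.1338}; z = -0.2296 (taking z<0)
x = -0.1692, y = 0.0000

(-0.1692, 0.0000, -0.2296)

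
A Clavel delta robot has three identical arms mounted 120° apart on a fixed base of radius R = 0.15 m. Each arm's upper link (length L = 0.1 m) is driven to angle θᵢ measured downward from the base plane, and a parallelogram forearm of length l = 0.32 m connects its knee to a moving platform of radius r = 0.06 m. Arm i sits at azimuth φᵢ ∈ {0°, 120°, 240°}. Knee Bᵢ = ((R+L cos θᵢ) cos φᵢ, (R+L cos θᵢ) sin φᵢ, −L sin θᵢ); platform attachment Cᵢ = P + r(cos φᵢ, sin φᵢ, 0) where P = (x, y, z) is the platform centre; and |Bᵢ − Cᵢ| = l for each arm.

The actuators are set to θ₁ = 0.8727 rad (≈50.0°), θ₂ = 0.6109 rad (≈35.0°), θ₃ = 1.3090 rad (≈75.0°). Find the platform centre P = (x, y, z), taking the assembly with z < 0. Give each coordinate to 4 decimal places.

(0.0130, 0.0773, -0.3531)

centre 1 = (0.1543·cos0.0°, 0.1543·sin0.0°, -0.0766) = (0.1543, 0.0000, -0.0766)
centre 2 = (0.1719·cos120.0°, 0.1719·sin120.0°, -0.0574) = (-0.0860, 0.1489, -0.0574)
centre 3 = (0.1159·cos240.0°, 0.1159·sin240.0°, -0.0966) = (-0.0579, -0.1004, -0.0966)
subtract pairs → two planes through P
linear system: -0.4805x+0.2978y = 0.0032−0.0385z; -0.4244x+-0.2007y = -0.0069−-0.0400z
det = 0.2228;  x = 0.0064+-0.0187z,  y = 0.0209+-0.1595z
sphere 1 gives Az²+Bz+C=0 with A=1.0258, B=0.1521, C=-0.0742;  B²−4AC=0.3277;  roots -0.3531, 0.2049;  negative root z = -0.3531
x = 0.0130, y = 0.0773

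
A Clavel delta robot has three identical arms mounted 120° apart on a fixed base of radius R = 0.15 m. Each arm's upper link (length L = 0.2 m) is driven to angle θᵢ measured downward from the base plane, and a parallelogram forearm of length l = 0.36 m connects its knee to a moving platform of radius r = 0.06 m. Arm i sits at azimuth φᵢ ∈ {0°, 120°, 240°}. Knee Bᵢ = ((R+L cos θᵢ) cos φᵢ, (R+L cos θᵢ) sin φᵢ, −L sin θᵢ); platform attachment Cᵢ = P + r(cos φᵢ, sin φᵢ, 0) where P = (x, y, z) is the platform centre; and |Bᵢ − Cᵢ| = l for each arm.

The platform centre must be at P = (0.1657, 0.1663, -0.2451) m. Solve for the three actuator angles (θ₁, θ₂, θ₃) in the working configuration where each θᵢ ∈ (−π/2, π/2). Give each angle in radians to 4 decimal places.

θ₁ = -0.2619, θ₂ = 0.3489, θ₃ = 1.3961

φ1=0.0° → target in arm frame (0.1657, 0.1663)
  A cos θ + B sin θ = C:  -0.0757·cos θ + -0.2451·sin θ = -0.0097
  √(A²+B²)=0.2565;  θ1 = -1.8704+1.6084 ≈ -0.2619
rotate P by −φ2: (0.0612, -0.2267, -0.2451)
  A cos θ + B sin θ = C:  0.0288·cos θ + -0.2451·sin θ = -0.0567
  θ2 = atan2(B,A) + arccos(C/0.2468) = 0.3489
arm 3 (φ=240.0°): x'=-0.2269, y'=0.0604
  A=0.3169, B=-0.2451, C=(l²−L²−A²−y'²−z²)/(2L)=-0.1863
  θ3 = atan2(B,A) + arccos(C/0.4006) = 1.3961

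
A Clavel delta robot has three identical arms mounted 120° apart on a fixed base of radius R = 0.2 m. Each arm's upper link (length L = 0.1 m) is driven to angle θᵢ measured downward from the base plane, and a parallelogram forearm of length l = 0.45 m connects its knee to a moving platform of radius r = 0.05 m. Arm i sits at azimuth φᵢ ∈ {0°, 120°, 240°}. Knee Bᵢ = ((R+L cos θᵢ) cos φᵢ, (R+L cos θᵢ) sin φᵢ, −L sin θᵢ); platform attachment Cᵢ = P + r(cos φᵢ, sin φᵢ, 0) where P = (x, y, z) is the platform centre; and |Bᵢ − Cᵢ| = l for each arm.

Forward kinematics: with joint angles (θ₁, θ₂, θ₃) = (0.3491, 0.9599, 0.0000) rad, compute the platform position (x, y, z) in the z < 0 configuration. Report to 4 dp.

(0.0194, -0.1021, -0.4106)

φ1=0.0°: virtual centre (0.2440, 0.0000, -0.0342), radius l
arm 2 at φ=120.0°: ρ2 = 0.2074;  centre 2 = (-0.1037, 0.1796, -0.0819)
centre 3 = (0.2500·cos240.0°, 0.2500·sin240.0°, 0.0000) = (-0.1250, -0.2165, 0.0000)
eliminate P² terms by subtracting sphere 1 from 2 and 3
linear system: -0.6953x+0.3592y = -0.0110−-0.0954z; -0.7379x+-0.4330y = 0.0018−0.0684z
Cramer: x(z) = 0.0073-0.0296z;  y(z) = -0.0165+0.2084z
sphere 1 gives Az²+Bz+C=0 with A=1.0443, B=0.0755, C=-0.1450;  B²−4AC=0.6115;  roots -0.4106, 0.3382;  negative root z = -0.4106
x = 0.0194, y = -0.1021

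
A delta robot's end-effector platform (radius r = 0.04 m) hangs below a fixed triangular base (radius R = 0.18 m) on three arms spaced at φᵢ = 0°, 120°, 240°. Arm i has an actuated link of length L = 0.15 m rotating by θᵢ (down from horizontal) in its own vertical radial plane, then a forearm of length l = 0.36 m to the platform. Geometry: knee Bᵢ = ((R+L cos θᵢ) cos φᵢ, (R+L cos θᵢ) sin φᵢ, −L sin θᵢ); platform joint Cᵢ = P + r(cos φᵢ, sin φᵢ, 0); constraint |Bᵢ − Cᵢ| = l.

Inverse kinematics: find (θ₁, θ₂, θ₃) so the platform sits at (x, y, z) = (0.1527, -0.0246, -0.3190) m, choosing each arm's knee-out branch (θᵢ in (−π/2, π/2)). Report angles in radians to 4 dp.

arm 1 (φ=0.0°): x'=0.1527, y'=-0.0246
  A=-0.0127, B=-0.3190, C=(l²−L²−A²−y'²−z²)/(2L)=0.0152
  √(A²+B²)=0.3193;  θ1 = -1.6106+1.5230 ≈ -0.0876
φ2=120.0° → target in arm frame (-0.0977, -0.1199)
  A cos θ + B sin θ = C:  0.2377·cos θ + -0.3190·sin θ = -0.2184
  θ2 = atan2(B,A) + arccos(C/0.3978) = 1.2216
arm 3 (φ=240.0°): x'=-0.0550, y'=0.1445
  A=0.1950, B=-0.3190, C=(l²−L²−A²−y'²−z²)/(2L)=-0.1787
  γ=atan2(-0.3190,0.1950)=-1.0220;  ψ=arccos(-0.4778)=2.0690;  θ3=γ+ψ≈1.0469

θ₁ = -0.0876, θ₂ = 1.2216, θ₃ = 1.0469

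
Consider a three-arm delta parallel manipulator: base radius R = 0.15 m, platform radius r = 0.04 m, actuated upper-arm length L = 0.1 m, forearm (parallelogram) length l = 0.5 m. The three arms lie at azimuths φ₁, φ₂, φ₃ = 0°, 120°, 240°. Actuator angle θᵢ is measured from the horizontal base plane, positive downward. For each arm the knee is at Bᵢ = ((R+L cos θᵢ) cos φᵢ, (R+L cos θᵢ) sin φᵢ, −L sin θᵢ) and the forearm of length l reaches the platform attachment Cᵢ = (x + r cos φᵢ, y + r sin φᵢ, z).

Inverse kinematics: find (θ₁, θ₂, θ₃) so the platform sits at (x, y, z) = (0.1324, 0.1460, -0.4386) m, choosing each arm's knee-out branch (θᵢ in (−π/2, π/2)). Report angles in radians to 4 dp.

θ₁ = -0.3493, θ₂ = 0.0002, θ₃ = 1.0471

rotate P by −φ1: (0.1324, 0.1460, -0.4386)
  A cos θ + B sin θ = C:  -0.0224·cos θ + -0.4386·sin θ = 0.1291
  γ=atan2(-0.4386,-0.0224)=-1.6218;  ψ=arccos(0.2939)=1.2725;  θ1=γ+ψ≈-0.3493
rotate P by −φ2: (0.0602, -0.1877, -0.4386)
  e−x'=0.0498;  (l²−L²−(e−x')²−y'²−z²)/2L = 0.0497
  √(A²+B²)=0.4414;  θ2 = -1.4578+1.4580 ≈ 0.0002
rotate P by −φ3: (-0.1926, 0.0417, -0.4386)
  A cos θ + B sin θ = C:  0.3026·cos θ + -0.4386·sin θ = -0.2285
  γ=atan2(-0.4386,0.3026)=-0.9668;  ψ=arccos(-0.4288)=2.0139;  θ3=γ+ψ≈1.0471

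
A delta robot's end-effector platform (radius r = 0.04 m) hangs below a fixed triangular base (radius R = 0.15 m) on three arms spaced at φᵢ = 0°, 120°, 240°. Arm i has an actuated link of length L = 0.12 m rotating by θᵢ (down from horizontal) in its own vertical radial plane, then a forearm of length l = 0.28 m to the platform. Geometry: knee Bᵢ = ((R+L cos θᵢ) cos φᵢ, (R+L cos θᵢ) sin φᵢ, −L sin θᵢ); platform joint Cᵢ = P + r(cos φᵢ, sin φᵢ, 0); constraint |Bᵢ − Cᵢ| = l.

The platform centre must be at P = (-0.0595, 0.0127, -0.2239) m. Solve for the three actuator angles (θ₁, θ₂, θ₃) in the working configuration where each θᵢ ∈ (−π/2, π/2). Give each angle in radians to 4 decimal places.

θ₁ = 0.8728, θ₂ = 0.1746, θ₃ = 0.3492

rotate P by −φ1: (-0.0595, 0.0127, -0.2239)
  A cos θ + B sin θ = C:  0.1695·cos θ + -0.2239·sin θ = -0.0626
  √(A²+B²)=0.2808;  θ1 = -0.9228+1.7956 ≈ 0.8728
arm 2 (φ=120.0°): x'=0.0407, y'=0.0452
  e−x'=0.0693;  (l²−L²−(e−x')²−y'²−z²)/2L = 0.0293
  θ2 = atan2(B,A) + arccos(C/0.2344) = 0.1746
rotate P by −φ3: (0.0188, -0.0579, -0.2239)
  A cos θ + B sin θ = C:  0.0912·cos θ + -0.2239·sin θ = 0.0091
  √(A²+B²)=0.2418;  θ3 = -1.1838+1.5330 ≈ 0.3492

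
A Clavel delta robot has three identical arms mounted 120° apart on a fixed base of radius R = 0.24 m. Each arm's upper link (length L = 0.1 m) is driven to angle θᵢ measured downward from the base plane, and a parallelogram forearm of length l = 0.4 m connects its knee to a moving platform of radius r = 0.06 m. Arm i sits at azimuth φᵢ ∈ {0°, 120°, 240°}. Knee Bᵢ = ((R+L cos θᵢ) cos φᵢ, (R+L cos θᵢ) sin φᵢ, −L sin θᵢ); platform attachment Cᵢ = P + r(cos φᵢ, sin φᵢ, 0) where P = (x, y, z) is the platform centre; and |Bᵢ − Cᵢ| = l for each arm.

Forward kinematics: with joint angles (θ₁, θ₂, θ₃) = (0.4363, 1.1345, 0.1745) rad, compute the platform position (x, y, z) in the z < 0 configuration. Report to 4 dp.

arm 1 at φ=0.0°: e+L cos θ1 = 0.2706;  centre 1 = (0.2706, 0.0000, -0.0423)
arm 2 at φ=120.0°: e+L cos θ2 = 0.2223;  centre 2 = (-0.1111, 0.1925, -0.0906)
φ3=240.0°: virtual centre (-0.1392, -0.2412, -0.0174), radius l
|centre ₂|²−|centre ₁|² = -0.0174;  |centre ₃|²−|centre ₁|² = 0.0028
[-0.7635 0.3850 -0.0967]·P = -0.0174;  [-0.8197 -0.4823 0.0498]·P = 0.0028
Cramer: x(z) = 0.0107-0.0402z;  y(z) = -0.0240+0.1716z
sphere 1 gives Az²+Bz+C=0 with A=1.0311, B=0.0972, C=-0.0901;  B²−4AC=0.3809;  roots -0.3464, 0.2522;  negative root z = -0.3464
x = 0.0246, y = -0.0835

(0.0246, -0.0835, -0.3464)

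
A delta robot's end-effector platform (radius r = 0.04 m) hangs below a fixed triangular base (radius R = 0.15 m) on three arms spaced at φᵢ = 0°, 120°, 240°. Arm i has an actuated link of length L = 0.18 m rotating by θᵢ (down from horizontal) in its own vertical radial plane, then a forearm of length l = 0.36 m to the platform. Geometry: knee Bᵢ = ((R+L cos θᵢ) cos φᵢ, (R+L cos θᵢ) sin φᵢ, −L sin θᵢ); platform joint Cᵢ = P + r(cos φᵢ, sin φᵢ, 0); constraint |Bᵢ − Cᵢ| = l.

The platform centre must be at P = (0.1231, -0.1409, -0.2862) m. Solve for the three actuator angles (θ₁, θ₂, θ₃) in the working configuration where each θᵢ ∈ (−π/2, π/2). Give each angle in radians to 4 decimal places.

θ₁ = 0.0002, θ₂ = 1.3093, θ₃ = 0.3493

arm 1 (φ=0.0°): x'=0.1231, y'=-0.1409
  A cos θ + B sin θ = C:  -0.0131·cos θ + -0.2862·sin θ = -0.0132
  γ=atan2(-0.2862,-0.0131)=-1.6165;  ψ=arccos(-0.0459)=1.6167;  θ1=γ+ψ≈0.0002
arm 2 (φ=120.0°): x'=-0.1836, y'=-0.0362
  A cos θ + B sin θ = C:  0.2936·cos θ + -0.2862·sin θ = -0.2006
  θ2 = atan2(B,A) + arccos(C/0.4100) = 1.3093
φ3=240.0° → target in arm frame (0.0605, 0.1771)
  e−x'=0.0495;  (l²−L²−(e−x')²−y'²−z²)/2L = -0.0514
  √(A²+B²)=0.2905;  θ3 = -1.3994+1.7488 ≈ 0.3493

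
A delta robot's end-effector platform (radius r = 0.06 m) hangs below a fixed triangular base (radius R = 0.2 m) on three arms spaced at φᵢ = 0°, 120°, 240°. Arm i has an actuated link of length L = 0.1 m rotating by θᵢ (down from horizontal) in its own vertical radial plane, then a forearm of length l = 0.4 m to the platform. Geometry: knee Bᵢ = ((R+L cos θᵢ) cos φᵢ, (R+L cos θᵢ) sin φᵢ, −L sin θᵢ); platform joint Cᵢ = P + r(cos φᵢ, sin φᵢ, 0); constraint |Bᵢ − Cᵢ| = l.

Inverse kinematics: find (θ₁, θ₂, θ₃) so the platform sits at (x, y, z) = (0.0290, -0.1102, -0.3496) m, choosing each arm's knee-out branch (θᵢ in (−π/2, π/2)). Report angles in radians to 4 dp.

φ1=0.0° → target in arm frame (0.0290, -0.1102)
  A=0.1110, B=-0.3496, C=(l²−L²−A²−y'²−z²)/(2L)=0.0166
  √(A²+B²)=0.3668;  θ1 = -1.2634+1.5256 ≈ 0.2622
φ2=120.0° → target in arm frame (-0.1099, 0.0300)
  A cos θ + B sin θ = C:  0.2499·cos θ + -0.3496·sin θ = -0.1779
  γ=atan2(-0.3496,0.2499)=-0.9501;  ψ=arccos(-0.4140)=1.9977;  θ2=γ+ψ≈1.0476
φ3=240.0° → target in arm frame (0.0809, 0.0802)
  A cos θ + B sin θ = C:  0.0591·cos θ + -0.3496·sin θ = 0.0893
  θ3 = atan2(B,A) + arccos(C/0.3546) = -0.0872

θ₁ = 0.2622, θ₂ = 1.0476, θ₃ = -0.0872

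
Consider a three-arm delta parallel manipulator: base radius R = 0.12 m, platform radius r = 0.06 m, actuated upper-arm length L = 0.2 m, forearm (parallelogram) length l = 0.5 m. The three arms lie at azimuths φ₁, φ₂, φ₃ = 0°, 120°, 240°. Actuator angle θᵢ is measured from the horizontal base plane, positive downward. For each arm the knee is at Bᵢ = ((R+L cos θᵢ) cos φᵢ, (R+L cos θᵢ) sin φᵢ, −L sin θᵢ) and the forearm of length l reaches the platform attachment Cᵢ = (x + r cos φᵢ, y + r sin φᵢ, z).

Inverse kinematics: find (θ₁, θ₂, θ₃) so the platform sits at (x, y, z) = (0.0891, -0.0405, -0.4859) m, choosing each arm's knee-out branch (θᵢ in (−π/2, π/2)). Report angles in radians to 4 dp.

θ₁ = 0.0875, θ₂ = 0.5237, θ₃ = 0.3493

arm 1 (φ=0.0°): x'=0.0891, y'=-0.0405
  A=-0.0291, B=-0.4859, C=(l²−L²−A²−y'²−z²)/(2L)=-0.0715
  θ1 = atan2(B,A) + arccos(C/0.4868) = 0.0875
arm 2 (φ=120.0°): x'=-0.0796, y'=-0.0569
  A cos θ + B sin θ = C:  0.1396·cos θ + -0.4859·sin θ = -0.1221
  γ=atan2(-0.4859,0.1396)=-1.2910;  ψ=arccos(-0.2415)=1.8147;  θ2=γ+ψ≈0.5237
arm 3 (φ=240.0°): x'=-0.0095, y'=0.0974
  e−x'=0.0695;  (l²−L²−(e−x')²−y'²−z²)/2L = -0.1010
  γ=atan2(-0.4859,0.0695)=-1.4288;  ψ=arccos(-0.2058)=1.7781;  θ3=γ+ψ≈0.3493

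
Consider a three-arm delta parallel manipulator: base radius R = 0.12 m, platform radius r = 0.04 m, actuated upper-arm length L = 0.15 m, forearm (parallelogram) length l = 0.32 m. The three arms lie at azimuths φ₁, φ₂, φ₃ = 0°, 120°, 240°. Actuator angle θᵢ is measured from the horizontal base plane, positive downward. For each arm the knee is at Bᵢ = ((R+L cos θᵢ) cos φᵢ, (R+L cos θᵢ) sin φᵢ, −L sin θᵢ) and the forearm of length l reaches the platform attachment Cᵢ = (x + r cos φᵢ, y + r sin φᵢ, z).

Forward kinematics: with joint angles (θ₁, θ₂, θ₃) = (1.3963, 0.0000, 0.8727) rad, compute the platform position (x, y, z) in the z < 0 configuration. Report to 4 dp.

φ1=0.0°: virtual centre (0.1060, 0.0000, -0.1477), radius l
arm 2 at φ=120.0°: (R−r)+L cos θ2 = 0.2300;  centre 2 = (-0.1150, 0.1992, 0.0000)
centre 3 = (0.1764·cos240.0°, 0.1764·sin240.0°, -0.1149) = (-0.0882, -0.1528, -0.1149)
|centre ₂|²−|centre ₁|² = 0.0198;  |centre ₃|²−|centre ₁|² = 0.0113
[-0.4421 0.3984 0.2954]·P = 0.0198;  [-0.3885 -0.3056 0.0656]·P = 0.0113
Cramer: x(z) = -0.0364+0.4017z;  y(z) = 0.0094-0.2959z
into |P−centre ₁|² = l²: 1.2489z² + 0.1755z + -0.0602 = 0;  Δ = 0.3315;  z = -0.3008 or 0.1603 → z<0 root = -0.3008
x = -0.1572, y = 0.0984

(-0.1572, 0.0984, -0.3008)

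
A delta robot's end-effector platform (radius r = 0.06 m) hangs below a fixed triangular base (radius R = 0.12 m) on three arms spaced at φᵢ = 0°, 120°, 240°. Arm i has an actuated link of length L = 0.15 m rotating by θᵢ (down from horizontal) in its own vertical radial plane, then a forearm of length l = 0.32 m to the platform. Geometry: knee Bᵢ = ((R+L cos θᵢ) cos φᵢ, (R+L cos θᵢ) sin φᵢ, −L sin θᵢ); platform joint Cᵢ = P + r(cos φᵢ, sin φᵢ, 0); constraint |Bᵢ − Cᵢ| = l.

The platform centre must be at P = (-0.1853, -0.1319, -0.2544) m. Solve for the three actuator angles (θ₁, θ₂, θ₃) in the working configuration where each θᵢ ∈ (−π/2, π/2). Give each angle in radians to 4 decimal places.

θ₁ = 1.3963, θ₂ = 0.8728, θ₃ = -0.3488

φ1=0.0° → target in arm frame (-0.1853, -0.1319)
  e−x'=0.2453;  (l²−L²−(e−x')²−y'²−z²)/2L = -0.2080
  θ1 = atan2(B,A) + arccos(C/0.3534) = 1.3963
φ2=120.0° → target in arm frame (-0.0216, 0.2264)
  A=0.0816, B=-0.2544, C=(l²−L²−A²−y'²−z²)/(2L)=-0.1425
  √(A²+B²)=0.2672;  θ2 = -1.2605+2.1333 ≈ 0.8728
rotate P by −φ3: (0.2069, -0.0945, -0.2544)
  e−x'=-0.1469;  (l²−L²−(e−x')²−y'²−z²)/2L = -0.0511
  √(A²+B²)=0.2938;  θ3 = -2.0944+1.7456 ≈ -0.3488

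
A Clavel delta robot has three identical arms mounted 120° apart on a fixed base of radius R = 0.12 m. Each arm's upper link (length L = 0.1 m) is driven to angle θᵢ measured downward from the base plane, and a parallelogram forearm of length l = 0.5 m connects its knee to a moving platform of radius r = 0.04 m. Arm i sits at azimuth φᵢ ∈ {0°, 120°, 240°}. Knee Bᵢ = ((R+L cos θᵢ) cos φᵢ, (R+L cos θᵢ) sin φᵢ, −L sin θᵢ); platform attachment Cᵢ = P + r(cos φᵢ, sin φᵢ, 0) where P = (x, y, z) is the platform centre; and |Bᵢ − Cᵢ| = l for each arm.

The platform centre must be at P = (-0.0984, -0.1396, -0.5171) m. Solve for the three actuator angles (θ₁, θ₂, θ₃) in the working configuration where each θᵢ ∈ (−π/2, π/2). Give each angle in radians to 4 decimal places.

rotate P by −φ1: (-0.0984, -0.1396, -0.5171)
  e−x'=0.1784;  (l²−L²−(e−x')²−y'²−z²)/2L = -0.3935
  θ1 = atan2(B,A) + arccos(C/0.5470) = 1.1352
rotate P by −φ2: (-0.0717, 0.1550, -0.5171)
  A=0.1517, B=-0.5171, C=(l²−L²−A²−y'²−z²)/(2L)=-0.3722
  γ=atan2(-0.5171,0.1517)=-1.2854;  ψ=arccos(-0.6906)=2.3332;  θ2=γ+ψ≈1.0477
φ3=240.0° → target in arm frame (0.1701, -0.0154)
  A=-0.0901, B=-0.5171, C=(l²−L²−A²−y'²−z²)/(2L)=-0.1787
  θ3 = atan2(B,A) + arccos(C/0.5249) = 0.1750

θ₁ = 1.1352, θ₂ = 1.0477, θ₃ = 0.1750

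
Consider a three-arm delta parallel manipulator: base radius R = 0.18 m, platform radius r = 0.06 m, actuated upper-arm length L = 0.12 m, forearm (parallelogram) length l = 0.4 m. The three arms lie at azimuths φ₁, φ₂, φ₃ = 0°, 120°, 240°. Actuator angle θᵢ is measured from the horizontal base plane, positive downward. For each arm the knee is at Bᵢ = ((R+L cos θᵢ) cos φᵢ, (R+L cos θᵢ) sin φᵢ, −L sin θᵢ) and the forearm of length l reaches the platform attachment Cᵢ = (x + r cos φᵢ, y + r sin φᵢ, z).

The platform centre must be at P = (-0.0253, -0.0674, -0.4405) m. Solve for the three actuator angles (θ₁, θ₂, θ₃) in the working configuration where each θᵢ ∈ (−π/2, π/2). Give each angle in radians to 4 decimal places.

θ₁ = 1.0469, θ₂ = 1.1343, θ₃ = 0.6105

φ1=0.0° → target in arm frame (-0.0253, -0.0674)
  A cos θ + B sin θ = C:  0.1453·cos θ + -0.4405·sin θ = -0.3087
  θ1 = atan2(B,A) + arccos(C/0.4638) = 1.0469
φ2=120.0° → target in arm frame (-0.0457, 0.0556)
  A cos θ + B sin θ = C:  0.1657·cos θ + -0.4405·sin θ = -0.3291
  γ=atan2(-0.4405,0.1657)=-1.2110;  ψ=arccos(-0.6994)=2.3453;  θ2=γ+ψ≈1.1343
arm 3 (φ=240.0°): x'=0.0710, y'=0.0118
  A cos θ + B sin θ = C:  0.0490·cos θ + -0.4405·sin θ = -0.2124
  θ3 = atan2(B,A) + arccos(C/0.4432) = 0.6105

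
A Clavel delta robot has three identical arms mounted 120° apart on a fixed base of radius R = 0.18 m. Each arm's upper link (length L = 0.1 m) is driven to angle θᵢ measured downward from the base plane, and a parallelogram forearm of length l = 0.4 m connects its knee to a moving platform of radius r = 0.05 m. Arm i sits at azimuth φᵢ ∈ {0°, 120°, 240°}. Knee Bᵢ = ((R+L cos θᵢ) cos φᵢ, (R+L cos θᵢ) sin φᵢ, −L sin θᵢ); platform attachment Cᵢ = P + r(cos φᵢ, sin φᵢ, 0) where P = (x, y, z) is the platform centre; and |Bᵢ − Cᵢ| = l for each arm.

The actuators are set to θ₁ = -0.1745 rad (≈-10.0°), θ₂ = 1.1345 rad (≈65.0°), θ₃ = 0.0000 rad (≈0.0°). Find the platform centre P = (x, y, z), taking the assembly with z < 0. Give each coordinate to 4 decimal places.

centre 1 = (0.2285·cos0.0°, 0.2285·sin0.0°, 0.0174) = (0.2285, 0.0000, 0.0174)
centre 2 = (0.1723·cos120.0°, 0.1723·sin120.0°, -0.0906) = (-0.0861, 0.1492, -0.0906)
centre 3 = (0.2300·cos240.0°, 0.2300·sin240.0°, 0.0000) = (-0.1150, -0.1992, 0.0000)
|centre ₂|²−|centre ₁|² = -0.0146;  |centre ₃|²−|centre ₁|² = 0.0004
linear system: -0.6292x+0.2984y = -0.0146−-0.2160z; -0.6870x+-0.3984y = 0.0004−-0.0347z
det = 0.4556;  x = 0.0125+-0.2116z,  y = -0.0226+0.2777z
into |P−centre ₁|² = l²: 1.1219z² + 0.0441z + -0.1126 = 0;  Δ = 0.5070;  z = -0.3370 or 0.2977 → z<0 root = -0.3370
x = 0.0838, y = -0.1162

(0.0838, -0.1162, -0.3370)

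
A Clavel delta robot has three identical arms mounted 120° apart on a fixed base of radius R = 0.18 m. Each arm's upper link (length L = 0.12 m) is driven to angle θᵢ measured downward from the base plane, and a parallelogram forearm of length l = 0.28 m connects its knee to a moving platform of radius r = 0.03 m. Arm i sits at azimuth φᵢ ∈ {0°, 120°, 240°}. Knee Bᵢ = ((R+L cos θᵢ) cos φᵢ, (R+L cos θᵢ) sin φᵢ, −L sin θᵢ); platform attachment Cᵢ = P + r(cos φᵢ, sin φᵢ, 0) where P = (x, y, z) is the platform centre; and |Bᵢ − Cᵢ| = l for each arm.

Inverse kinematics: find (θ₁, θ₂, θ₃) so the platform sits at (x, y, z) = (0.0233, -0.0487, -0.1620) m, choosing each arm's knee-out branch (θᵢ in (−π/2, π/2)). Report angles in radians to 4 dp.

θ₁ = 0.2613, θ₂ = 0.9602, θ₃ = 0.1743

φ1=0.0° → target in arm frame (0.0233, -0.0487)
  e−x'=0.1267;  (l²−L²−(e−x')²−y'²−z²)/2L = 0.0805
  γ=atan2(-0.1620,0.1267)=-0.9071;  ψ=arccos(0.3917)=1.1684;  θ1=γ+ψ≈0.2613
φ2=120.0° → target in arm frame (-0.0538, 0.0042)
  A=0.2038, B=-0.1620, C=(l²−L²−A²−y'²−z²)/(2L)=-0.0159
  θ2 = atan2(B,A) + arccos(C/0.2604) = 0.9602
arm 3 (φ=240.0°): x'=0.0305, y'=0.0445
  A=0.1195, B=-0.1620, C=(l²−L²−A²−y'²−z²)/(2L)=0.0896
  γ=atan2(-0.1620,0.1195)=-0.9353;  ψ=arccos(0.4450)=1.1096;  θ3=γ+ψ≈0.1743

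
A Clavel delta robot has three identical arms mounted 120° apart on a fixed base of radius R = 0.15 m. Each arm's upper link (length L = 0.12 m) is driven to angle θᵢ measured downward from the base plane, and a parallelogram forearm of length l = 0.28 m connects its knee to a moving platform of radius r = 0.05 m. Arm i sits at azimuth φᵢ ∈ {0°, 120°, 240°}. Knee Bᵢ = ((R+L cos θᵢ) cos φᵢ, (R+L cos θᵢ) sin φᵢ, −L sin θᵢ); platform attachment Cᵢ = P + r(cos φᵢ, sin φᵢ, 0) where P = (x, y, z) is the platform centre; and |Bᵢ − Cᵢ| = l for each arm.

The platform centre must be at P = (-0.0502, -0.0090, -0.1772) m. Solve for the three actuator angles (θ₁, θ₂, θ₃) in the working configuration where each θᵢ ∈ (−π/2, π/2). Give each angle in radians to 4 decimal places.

θ₁ = 0.5235, θ₂ = -0.0868, θ₃ = -0.2622

rotate P by −φ1: (-0.0502, -0.0090, -0.1772)
  A=0.1502, B=-0.1772, C=(l²−L²−A²−y'²−z²)/(2L)=0.0415
  γ=atan2(-0.1772,0.1502)=-0.8677;  ψ=arccos(0.1786)=1.3912;  θ1=γ+ψ≈0.5235
arm 2 (φ=120.0°): x'=0.0173, y'=0.0480
  e−x'=0.0827;  (l²−L²−(e−x')²−y'²−z²)/2L = 0.0978
  γ=atan2(-0.1772,0.0827)=-1.1342;  ψ=arccos(0.4999)=1.0473;  θ2=γ+ψ≈-0.0868
rotate P by −φ3: (0.0329, -0.0390, -0.1772)
  A cos θ + B sin θ = C:  0.0671·cos θ + -0.1772·sin θ = 0.1107
  √(A²+B²)=0.1895;  θ3 = -1.2088+0.9466 ≈ -0.2622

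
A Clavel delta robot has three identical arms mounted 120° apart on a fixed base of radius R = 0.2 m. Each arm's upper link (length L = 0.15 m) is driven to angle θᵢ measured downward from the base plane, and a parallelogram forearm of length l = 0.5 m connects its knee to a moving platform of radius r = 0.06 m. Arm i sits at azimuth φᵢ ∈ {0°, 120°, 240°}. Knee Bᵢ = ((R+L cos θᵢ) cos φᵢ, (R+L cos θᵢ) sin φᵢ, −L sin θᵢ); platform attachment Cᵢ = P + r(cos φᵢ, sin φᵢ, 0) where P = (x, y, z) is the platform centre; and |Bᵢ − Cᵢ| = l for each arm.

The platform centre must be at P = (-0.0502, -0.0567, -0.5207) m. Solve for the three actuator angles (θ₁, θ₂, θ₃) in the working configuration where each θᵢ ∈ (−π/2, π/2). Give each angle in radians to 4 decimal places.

θ₁ = 0.8729, θ₂ = 0.7855, θ₃ = 0.4367

φ1=0.0° → target in arm frame (-0.0502, -0.0567)
  A cos θ + B sin θ = C:  0.1902·cos θ + -0.5207·sin θ = -0.2767
  γ=atan2(-0.5207,0.1902)=-1.2206;  ψ=arccos(-0.4992)=2.0935;  θ1=γ+ψ≈0.8729
rotate P by −φ2: (-0.0240, 0.0718, -0.5207)
  e−x'=0.1640;  (l²−L²−(e−x')²−y'²−z²)/2L = -0.2523
  θ2 = atan2(B,A) + arccos(C/0.5459) = 0.7855
φ3=240.0° → target in arm frame (0.0742, -0.0151)
  e−x'=0.0658;  (l²−L²−(e−x')²−y'²−z²)/2L = -0.1606
  θ3 = atan2(B,A) + arccos(C/0.5248) = 0.4367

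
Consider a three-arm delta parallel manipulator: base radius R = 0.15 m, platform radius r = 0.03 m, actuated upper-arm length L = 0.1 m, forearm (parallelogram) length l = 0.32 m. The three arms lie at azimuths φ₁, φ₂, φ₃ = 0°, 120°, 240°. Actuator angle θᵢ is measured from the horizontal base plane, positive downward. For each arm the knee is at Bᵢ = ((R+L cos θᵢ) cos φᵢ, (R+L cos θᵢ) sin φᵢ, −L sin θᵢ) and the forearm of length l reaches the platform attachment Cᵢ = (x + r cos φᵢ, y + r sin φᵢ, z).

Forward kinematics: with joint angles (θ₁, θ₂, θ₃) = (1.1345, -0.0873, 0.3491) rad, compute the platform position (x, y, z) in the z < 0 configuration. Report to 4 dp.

(-0.1014, 0.0318, -0.2692)

arm 1 at φ=0.0°: ρ1 = 0.1623;  S1 = (0.1623, 0.0000, -0.0906)
φ2=120.0°: virtual centre (-0.1098, 0.1902, 0.0087), radius l
arm 3 at φ=240.0°: ρ3 = 0.2140;  S3 = (-0.1070, -0.1853, -0.0342)
|S₂|²−|S₁|² = 0.0138;  |S₃|²−|S₁|² = 0.0124
plane₁₂: -0.5441x+0.3804y+0.1987z = 0.0138
det = 0.4065;  x = -0.0242+0.2868z,  y = 0.0016+-0.1122z
into |P−S₁|² = l²: 1.0948z² + 0.0740z + -0.0594 = 0;  Δ = 0.2657;  z = -0.2692 or 0.2016 → z<0 root = -0.2692
x = -0.1014, y = 0.0318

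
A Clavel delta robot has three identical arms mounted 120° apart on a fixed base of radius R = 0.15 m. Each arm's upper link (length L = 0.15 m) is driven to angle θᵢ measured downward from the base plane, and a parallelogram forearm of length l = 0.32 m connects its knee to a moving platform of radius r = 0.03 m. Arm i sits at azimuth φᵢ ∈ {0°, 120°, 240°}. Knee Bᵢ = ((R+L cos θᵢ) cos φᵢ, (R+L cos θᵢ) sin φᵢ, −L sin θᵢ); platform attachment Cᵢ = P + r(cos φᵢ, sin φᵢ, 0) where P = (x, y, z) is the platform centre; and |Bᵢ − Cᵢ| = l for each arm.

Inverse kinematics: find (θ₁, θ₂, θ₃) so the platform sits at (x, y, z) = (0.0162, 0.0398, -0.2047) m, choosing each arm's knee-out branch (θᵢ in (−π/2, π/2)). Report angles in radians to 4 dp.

θ₁ = 0.0877, θ₂ = 0.0002, θ₃ = 0.5235

rotate P by −φ1: (0.0162, 0.0398, -0.2047)
  A cos θ + B sin θ = C:  0.1038·cos θ + -0.2047·sin θ = 0.0855
  γ=atan2(-0.2047,0.1038)=-1.1015;  ψ=arccos(0.3724)=1.1892;  θ1=γ+ψ≈0.0877
arm 2 (φ=120.0°): x'=0.0264, y'=-0.0339
  A=0.0936, B=-0.2047, C=(l²−L²−A²−y'²−z²)/(2L)=0.0936
  γ=atan2(-0.2047,0.0936)=-1.1418;  ψ=arccos(0.4158)=1.1420;  θ2=γ+ψ≈0.0002
arm 3 (φ=240.0°): x'=-0.0426, y'=-0.0059
  e−x'=0.1626;  (l²−L²−(e−x')²−y'²−z²)/2L = 0.0385
  θ3 = atan2(B,A) + arccos(C/0.2614) = 0.5235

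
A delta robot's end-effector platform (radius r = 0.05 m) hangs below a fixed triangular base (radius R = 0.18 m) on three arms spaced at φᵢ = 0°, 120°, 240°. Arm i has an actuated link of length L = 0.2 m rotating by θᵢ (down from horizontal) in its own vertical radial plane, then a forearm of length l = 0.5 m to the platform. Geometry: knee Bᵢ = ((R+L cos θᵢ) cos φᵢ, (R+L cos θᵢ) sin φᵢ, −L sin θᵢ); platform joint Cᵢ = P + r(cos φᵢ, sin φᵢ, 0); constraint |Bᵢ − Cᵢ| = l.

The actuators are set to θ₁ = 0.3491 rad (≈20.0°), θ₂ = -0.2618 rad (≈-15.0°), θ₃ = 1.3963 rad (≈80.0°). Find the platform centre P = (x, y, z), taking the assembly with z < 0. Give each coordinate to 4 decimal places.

(0.0711, 0.2920, -0.3906)

S1 = (0.3179·cos0.0°, 0.3179·sin0.0°, -0.0684) = (0.3179, 0.0000, -0.0684)
φ2=120.0°: virtual centre (-0.1616, 0.2799, 0.0518), radius l
S3 = (0.1647·cos240.0°, 0.1647·sin240.0°, -0.1970) = (-0.0824, -0.1427, -0.1970)
subtract pairs → two planes through P
plane₁₂: -0.9591x+0.5598y+0.2403z = 0.0014
det = 0.7218;  x = 0.0304+-0.1044z,  y = 0.0544+-0.6082z
sphere 1 gives Az²+Bz+C=0 with A=1.3808, B=0.1306, C=-0.1597;  B²−4AC=0.8989;  roots -0.3906, 0.2960;  negative root z = -0.3906
x = 0.0711, y = 0.2920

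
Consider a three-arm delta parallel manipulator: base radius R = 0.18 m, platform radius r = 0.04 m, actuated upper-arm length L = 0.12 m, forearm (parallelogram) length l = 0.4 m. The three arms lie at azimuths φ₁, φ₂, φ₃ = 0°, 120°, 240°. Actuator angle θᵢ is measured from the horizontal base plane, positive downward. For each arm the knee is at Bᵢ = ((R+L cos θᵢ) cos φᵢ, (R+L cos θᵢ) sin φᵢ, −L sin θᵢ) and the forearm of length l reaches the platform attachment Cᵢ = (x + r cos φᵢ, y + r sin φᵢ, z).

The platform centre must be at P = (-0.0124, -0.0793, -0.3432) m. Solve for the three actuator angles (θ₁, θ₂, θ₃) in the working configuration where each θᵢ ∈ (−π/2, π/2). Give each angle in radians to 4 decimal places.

φ1=0.0° → target in arm frame (-0.0124, -0.0793)
  e−x'=0.1524;  (l²−L²−(e−x')²−y'²−z²)/2L = -0.0071
  θ1 = atan2(B,A) + arccos(C/0.3755) = 0.4368
rotate P by −φ2: (-0.0625, 0.0504, -0.3432)
  A cos θ + B sin θ = C:  0.2025·cos θ + -0.3432·sin θ = -0.0655
  √(A²+B²)=0.3985;  θ2 = -1.0378+1.7359 ≈ 0.6982
rotate P by −φ3: (0.0749, 0.0289, -0.3432)
  A=0.0651, B=-0.3432, C=(l²−L²−A²−y'²−z²)/(2L)=0.0947
  γ=atan2(-0.3432,0.0651)=-1.3833;  ψ=arccos(0.2712)=1.2962;  θ3=γ+ψ≈-0.0871

θ₁ = 0.4368, θ₂ = 0.6982, θ₃ = -0.0871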